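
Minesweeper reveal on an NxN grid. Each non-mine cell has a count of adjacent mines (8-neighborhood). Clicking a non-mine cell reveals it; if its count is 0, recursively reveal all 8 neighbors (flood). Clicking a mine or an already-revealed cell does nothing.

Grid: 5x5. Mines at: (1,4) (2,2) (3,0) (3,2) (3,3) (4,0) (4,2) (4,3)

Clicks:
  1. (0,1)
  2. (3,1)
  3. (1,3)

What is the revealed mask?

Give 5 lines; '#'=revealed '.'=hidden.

Click 1 (0,1) count=0: revealed 10 new [(0,0) (0,1) (0,2) (0,3) (1,0) (1,1) (1,2) (1,3) (2,0) (2,1)] -> total=10
Click 2 (3,1) count=5: revealed 1 new [(3,1)] -> total=11
Click 3 (1,3) count=2: revealed 0 new [(none)] -> total=11

Answer: ####.
####.
##...
.#...
.....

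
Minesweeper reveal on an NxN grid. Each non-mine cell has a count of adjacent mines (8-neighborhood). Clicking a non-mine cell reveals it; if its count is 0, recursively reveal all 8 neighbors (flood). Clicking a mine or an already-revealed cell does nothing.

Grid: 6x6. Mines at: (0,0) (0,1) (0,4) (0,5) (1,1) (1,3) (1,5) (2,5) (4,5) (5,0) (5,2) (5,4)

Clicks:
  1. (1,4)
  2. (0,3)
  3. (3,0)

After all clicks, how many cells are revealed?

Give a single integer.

Answer: 17

Derivation:
Click 1 (1,4) count=5: revealed 1 new [(1,4)] -> total=1
Click 2 (0,3) count=2: revealed 1 new [(0,3)] -> total=2
Click 3 (3,0) count=0: revealed 15 new [(2,0) (2,1) (2,2) (2,3) (2,4) (3,0) (3,1) (3,2) (3,3) (3,4) (4,0) (4,1) (4,2) (4,3) (4,4)] -> total=17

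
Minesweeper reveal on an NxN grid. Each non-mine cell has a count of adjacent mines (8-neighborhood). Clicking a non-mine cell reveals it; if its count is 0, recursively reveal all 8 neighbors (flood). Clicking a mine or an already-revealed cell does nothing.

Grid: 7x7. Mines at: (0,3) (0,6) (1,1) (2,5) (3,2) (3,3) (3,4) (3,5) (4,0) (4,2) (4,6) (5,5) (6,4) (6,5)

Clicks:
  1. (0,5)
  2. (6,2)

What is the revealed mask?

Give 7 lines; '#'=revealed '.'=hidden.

Answer: .....#.
.......
.......
.......
.......
####...
####...

Derivation:
Click 1 (0,5) count=1: revealed 1 new [(0,5)] -> total=1
Click 2 (6,2) count=0: revealed 8 new [(5,0) (5,1) (5,2) (5,3) (6,0) (6,1) (6,2) (6,3)] -> total=9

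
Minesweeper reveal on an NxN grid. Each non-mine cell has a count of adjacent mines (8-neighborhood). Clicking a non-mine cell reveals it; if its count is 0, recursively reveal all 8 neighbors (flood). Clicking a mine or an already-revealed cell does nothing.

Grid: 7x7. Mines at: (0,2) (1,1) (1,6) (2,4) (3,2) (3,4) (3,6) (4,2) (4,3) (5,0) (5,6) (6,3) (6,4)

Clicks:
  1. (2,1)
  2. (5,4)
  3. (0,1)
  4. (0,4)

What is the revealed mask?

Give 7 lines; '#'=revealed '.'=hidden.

Click 1 (2,1) count=2: revealed 1 new [(2,1)] -> total=1
Click 2 (5,4) count=3: revealed 1 new [(5,4)] -> total=2
Click 3 (0,1) count=2: revealed 1 new [(0,1)] -> total=3
Click 4 (0,4) count=0: revealed 6 new [(0,3) (0,4) (0,5) (1,3) (1,4) (1,5)] -> total=9

Answer: .#.###.
...###.
.#.....
.......
.......
....#..
.......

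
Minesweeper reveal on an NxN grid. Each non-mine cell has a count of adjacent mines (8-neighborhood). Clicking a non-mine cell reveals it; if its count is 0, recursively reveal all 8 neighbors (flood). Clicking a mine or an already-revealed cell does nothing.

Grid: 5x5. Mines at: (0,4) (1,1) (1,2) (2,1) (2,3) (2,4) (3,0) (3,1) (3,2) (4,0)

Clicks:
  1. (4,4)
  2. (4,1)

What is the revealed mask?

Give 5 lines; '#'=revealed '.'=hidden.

Click 1 (4,4) count=0: revealed 4 new [(3,3) (3,4) (4,3) (4,4)] -> total=4
Click 2 (4,1) count=4: revealed 1 new [(4,1)] -> total=5

Answer: .....
.....
.....
...##
.#.##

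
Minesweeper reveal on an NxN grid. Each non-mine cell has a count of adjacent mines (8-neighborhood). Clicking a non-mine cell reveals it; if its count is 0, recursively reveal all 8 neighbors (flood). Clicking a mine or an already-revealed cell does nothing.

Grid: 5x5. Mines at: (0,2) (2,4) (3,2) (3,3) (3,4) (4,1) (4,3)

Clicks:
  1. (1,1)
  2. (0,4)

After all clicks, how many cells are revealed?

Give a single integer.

Click 1 (1,1) count=1: revealed 1 new [(1,1)] -> total=1
Click 2 (0,4) count=0: revealed 4 new [(0,3) (0,4) (1,3) (1,4)] -> total=5

Answer: 5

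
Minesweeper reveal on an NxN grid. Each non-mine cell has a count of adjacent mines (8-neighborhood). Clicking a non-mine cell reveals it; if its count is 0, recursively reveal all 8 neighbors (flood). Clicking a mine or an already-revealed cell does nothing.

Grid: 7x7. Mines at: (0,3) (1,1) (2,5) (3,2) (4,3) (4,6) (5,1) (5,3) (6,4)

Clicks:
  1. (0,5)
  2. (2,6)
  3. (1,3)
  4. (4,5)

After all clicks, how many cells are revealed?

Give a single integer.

Click 1 (0,5) count=0: revealed 6 new [(0,4) (0,5) (0,6) (1,4) (1,5) (1,6)] -> total=6
Click 2 (2,6) count=1: revealed 1 new [(2,6)] -> total=7
Click 3 (1,3) count=1: revealed 1 new [(1,3)] -> total=8
Click 4 (4,5) count=1: revealed 1 new [(4,5)] -> total=9

Answer: 9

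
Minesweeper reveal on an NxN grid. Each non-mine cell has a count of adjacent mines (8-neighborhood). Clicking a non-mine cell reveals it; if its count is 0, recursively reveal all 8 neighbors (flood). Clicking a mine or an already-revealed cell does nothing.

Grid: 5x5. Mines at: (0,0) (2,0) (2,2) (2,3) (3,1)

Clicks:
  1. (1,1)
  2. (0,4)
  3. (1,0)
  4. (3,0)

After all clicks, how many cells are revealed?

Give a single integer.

Click 1 (1,1) count=3: revealed 1 new [(1,1)] -> total=1
Click 2 (0,4) count=0: revealed 7 new [(0,1) (0,2) (0,3) (0,4) (1,2) (1,3) (1,4)] -> total=8
Click 3 (1,0) count=2: revealed 1 new [(1,0)] -> total=9
Click 4 (3,0) count=2: revealed 1 new [(3,0)] -> total=10

Answer: 10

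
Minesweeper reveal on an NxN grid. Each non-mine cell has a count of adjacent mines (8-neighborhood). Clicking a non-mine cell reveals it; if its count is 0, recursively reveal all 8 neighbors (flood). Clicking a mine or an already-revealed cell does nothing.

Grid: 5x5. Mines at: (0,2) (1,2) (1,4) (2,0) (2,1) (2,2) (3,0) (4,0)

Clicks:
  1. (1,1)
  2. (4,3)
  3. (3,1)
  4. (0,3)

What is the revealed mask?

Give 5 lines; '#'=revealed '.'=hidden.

Click 1 (1,1) count=5: revealed 1 new [(1,1)] -> total=1
Click 2 (4,3) count=0: revealed 10 new [(2,3) (2,4) (3,1) (3,2) (3,3) (3,4) (4,1) (4,2) (4,3) (4,4)] -> total=11
Click 3 (3,1) count=5: revealed 0 new [(none)] -> total=11
Click 4 (0,3) count=3: revealed 1 new [(0,3)] -> total=12

Answer: ...#.
.#...
...##
.####
.####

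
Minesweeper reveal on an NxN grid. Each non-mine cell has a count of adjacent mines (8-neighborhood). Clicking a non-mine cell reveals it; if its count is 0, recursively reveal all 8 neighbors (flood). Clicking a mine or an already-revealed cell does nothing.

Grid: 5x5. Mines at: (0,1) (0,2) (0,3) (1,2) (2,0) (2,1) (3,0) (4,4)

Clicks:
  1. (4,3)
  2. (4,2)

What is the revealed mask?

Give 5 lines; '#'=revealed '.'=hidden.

Click 1 (4,3) count=1: revealed 1 new [(4,3)] -> total=1
Click 2 (4,2) count=0: revealed 5 new [(3,1) (3,2) (3,3) (4,1) (4,2)] -> total=6

Answer: .....
.....
.....
.###.
.###.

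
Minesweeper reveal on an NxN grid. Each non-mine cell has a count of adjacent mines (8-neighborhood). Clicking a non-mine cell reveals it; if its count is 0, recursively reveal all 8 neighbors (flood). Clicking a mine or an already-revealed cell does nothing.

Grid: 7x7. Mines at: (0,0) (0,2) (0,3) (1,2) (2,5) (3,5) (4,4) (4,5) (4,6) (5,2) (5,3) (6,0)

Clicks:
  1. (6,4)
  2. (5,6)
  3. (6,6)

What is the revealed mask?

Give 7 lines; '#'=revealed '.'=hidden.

Answer: .......
.......
.......
.......
.......
....###
....###

Derivation:
Click 1 (6,4) count=1: revealed 1 new [(6,4)] -> total=1
Click 2 (5,6) count=2: revealed 1 new [(5,6)] -> total=2
Click 3 (6,6) count=0: revealed 4 new [(5,4) (5,5) (6,5) (6,6)] -> total=6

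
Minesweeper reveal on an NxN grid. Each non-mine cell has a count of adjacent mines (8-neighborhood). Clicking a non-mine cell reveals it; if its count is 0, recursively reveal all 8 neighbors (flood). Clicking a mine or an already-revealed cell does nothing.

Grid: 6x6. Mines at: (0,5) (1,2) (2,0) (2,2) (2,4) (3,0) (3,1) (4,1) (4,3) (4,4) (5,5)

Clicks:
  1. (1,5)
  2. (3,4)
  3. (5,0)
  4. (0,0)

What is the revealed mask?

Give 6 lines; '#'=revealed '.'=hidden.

Click 1 (1,5) count=2: revealed 1 new [(1,5)] -> total=1
Click 2 (3,4) count=3: revealed 1 new [(3,4)] -> total=2
Click 3 (5,0) count=1: revealed 1 new [(5,0)] -> total=3
Click 4 (0,0) count=0: revealed 4 new [(0,0) (0,1) (1,0) (1,1)] -> total=7

Answer: ##....
##...#
......
....#.
......
#.....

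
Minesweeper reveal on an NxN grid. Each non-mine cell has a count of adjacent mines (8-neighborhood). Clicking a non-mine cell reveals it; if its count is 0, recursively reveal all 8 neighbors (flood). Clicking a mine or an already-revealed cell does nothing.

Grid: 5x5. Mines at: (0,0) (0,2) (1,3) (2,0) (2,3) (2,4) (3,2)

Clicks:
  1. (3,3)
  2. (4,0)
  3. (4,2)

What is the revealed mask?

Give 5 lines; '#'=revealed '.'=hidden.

Answer: .....
.....
.....
##.#.
###..

Derivation:
Click 1 (3,3) count=3: revealed 1 new [(3,3)] -> total=1
Click 2 (4,0) count=0: revealed 4 new [(3,0) (3,1) (4,0) (4,1)] -> total=5
Click 3 (4,2) count=1: revealed 1 new [(4,2)] -> total=6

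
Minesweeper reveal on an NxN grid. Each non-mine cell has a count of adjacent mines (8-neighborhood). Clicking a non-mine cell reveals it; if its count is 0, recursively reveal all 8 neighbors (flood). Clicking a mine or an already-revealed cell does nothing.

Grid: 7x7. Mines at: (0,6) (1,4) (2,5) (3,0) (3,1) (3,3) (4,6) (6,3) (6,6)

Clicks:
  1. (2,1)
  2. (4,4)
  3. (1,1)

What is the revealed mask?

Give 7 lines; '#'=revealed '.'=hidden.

Answer: ####...
####...
####...
.......
....#..
.......
.......

Derivation:
Click 1 (2,1) count=2: revealed 1 new [(2,1)] -> total=1
Click 2 (4,4) count=1: revealed 1 new [(4,4)] -> total=2
Click 3 (1,1) count=0: revealed 11 new [(0,0) (0,1) (0,2) (0,3) (1,0) (1,1) (1,2) (1,3) (2,0) (2,2) (2,3)] -> total=13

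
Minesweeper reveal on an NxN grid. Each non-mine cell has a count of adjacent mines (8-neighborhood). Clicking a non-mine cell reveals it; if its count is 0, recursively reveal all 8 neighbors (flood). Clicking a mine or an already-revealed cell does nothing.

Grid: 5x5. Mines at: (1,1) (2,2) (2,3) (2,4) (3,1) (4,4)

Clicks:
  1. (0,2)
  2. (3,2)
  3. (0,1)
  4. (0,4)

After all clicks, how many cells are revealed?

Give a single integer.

Click 1 (0,2) count=1: revealed 1 new [(0,2)] -> total=1
Click 2 (3,2) count=3: revealed 1 new [(3,2)] -> total=2
Click 3 (0,1) count=1: revealed 1 new [(0,1)] -> total=3
Click 4 (0,4) count=0: revealed 5 new [(0,3) (0,4) (1,2) (1,3) (1,4)] -> total=8

Answer: 8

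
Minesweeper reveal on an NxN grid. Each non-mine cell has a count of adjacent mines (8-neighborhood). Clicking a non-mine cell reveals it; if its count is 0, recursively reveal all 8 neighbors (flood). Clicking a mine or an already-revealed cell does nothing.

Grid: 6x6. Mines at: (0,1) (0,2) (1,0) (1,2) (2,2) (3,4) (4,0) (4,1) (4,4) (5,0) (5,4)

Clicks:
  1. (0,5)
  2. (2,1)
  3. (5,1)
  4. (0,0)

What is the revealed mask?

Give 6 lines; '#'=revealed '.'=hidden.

Click 1 (0,5) count=0: revealed 9 new [(0,3) (0,4) (0,5) (1,3) (1,4) (1,5) (2,3) (2,4) (2,5)] -> total=9
Click 2 (2,1) count=3: revealed 1 new [(2,1)] -> total=10
Click 3 (5,1) count=3: revealed 1 new [(5,1)] -> total=11
Click 4 (0,0) count=2: revealed 1 new [(0,0)] -> total=12

Answer: #..###
...###
.#.###
......
......
.#....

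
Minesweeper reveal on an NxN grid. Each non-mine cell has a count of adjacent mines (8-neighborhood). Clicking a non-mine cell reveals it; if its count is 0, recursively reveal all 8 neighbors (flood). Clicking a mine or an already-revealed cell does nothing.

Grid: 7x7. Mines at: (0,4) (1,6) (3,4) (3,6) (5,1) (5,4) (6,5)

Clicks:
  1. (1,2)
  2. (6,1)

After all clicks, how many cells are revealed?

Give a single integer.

Answer: 21

Derivation:
Click 1 (1,2) count=0: revealed 20 new [(0,0) (0,1) (0,2) (0,3) (1,0) (1,1) (1,2) (1,3) (2,0) (2,1) (2,2) (2,3) (3,0) (3,1) (3,2) (3,3) (4,0) (4,1) (4,2) (4,3)] -> total=20
Click 2 (6,1) count=1: revealed 1 new [(6,1)] -> total=21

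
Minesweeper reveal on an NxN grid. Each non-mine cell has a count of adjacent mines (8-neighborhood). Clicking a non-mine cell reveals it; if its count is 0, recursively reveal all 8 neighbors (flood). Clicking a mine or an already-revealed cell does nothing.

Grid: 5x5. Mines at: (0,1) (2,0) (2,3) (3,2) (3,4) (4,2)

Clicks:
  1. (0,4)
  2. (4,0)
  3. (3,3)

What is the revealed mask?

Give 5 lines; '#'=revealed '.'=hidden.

Answer: ..###
..###
.....
##.#.
##...

Derivation:
Click 1 (0,4) count=0: revealed 6 new [(0,2) (0,3) (0,4) (1,2) (1,3) (1,4)] -> total=6
Click 2 (4,0) count=0: revealed 4 new [(3,0) (3,1) (4,0) (4,1)] -> total=10
Click 3 (3,3) count=4: revealed 1 new [(3,3)] -> total=11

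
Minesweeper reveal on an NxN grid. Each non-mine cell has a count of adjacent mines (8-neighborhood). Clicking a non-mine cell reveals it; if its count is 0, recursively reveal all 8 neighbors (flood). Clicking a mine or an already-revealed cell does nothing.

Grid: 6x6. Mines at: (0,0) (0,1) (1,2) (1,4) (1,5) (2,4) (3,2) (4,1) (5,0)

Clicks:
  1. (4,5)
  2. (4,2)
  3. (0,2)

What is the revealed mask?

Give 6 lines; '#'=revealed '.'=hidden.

Answer: ..#...
......
......
...###
..####
..####

Derivation:
Click 1 (4,5) count=0: revealed 11 new [(3,3) (3,4) (3,5) (4,2) (4,3) (4,4) (4,5) (5,2) (5,3) (5,4) (5,5)] -> total=11
Click 2 (4,2) count=2: revealed 0 new [(none)] -> total=11
Click 3 (0,2) count=2: revealed 1 new [(0,2)] -> total=12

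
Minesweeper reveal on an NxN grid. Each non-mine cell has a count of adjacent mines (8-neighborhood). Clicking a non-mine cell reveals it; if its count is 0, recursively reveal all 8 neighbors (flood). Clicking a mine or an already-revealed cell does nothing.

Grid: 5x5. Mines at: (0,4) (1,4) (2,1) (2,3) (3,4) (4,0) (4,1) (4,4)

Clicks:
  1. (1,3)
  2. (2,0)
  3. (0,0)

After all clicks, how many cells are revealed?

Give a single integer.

Click 1 (1,3) count=3: revealed 1 new [(1,3)] -> total=1
Click 2 (2,0) count=1: revealed 1 new [(2,0)] -> total=2
Click 3 (0,0) count=0: revealed 7 new [(0,0) (0,1) (0,2) (0,3) (1,0) (1,1) (1,2)] -> total=9

Answer: 9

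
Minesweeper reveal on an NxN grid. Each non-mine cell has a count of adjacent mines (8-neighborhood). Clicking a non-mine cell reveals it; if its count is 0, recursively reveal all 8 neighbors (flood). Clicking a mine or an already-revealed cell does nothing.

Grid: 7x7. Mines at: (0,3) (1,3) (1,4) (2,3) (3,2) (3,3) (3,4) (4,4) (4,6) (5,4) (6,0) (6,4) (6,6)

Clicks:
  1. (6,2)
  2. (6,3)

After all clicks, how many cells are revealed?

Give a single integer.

Click 1 (6,2) count=0: revealed 9 new [(4,1) (4,2) (4,3) (5,1) (5,2) (5,3) (6,1) (6,2) (6,3)] -> total=9
Click 2 (6,3) count=2: revealed 0 new [(none)] -> total=9

Answer: 9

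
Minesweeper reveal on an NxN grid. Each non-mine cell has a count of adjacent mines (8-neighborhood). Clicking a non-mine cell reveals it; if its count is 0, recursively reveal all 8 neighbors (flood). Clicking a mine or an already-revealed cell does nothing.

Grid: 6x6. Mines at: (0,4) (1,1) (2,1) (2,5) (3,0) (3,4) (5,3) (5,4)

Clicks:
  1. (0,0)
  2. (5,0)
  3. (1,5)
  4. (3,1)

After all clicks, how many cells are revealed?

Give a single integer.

Answer: 9

Derivation:
Click 1 (0,0) count=1: revealed 1 new [(0,0)] -> total=1
Click 2 (5,0) count=0: revealed 6 new [(4,0) (4,1) (4,2) (5,0) (5,1) (5,2)] -> total=7
Click 3 (1,5) count=2: revealed 1 new [(1,5)] -> total=8
Click 4 (3,1) count=2: revealed 1 new [(3,1)] -> total=9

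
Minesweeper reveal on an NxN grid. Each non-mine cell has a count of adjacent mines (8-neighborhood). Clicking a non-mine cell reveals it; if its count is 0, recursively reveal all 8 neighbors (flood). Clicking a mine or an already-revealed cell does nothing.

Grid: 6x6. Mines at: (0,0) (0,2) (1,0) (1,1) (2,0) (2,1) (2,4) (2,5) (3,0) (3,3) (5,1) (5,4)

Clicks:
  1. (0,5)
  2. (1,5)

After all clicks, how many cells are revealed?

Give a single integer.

Click 1 (0,5) count=0: revealed 6 new [(0,3) (0,4) (0,5) (1,3) (1,4) (1,5)] -> total=6
Click 2 (1,5) count=2: revealed 0 new [(none)] -> total=6

Answer: 6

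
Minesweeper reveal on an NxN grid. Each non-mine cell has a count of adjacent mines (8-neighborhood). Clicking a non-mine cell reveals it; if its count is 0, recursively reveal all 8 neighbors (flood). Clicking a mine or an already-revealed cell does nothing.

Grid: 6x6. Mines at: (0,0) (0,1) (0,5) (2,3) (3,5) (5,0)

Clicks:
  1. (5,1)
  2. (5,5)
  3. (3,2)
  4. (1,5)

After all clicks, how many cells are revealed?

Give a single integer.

Answer: 23

Derivation:
Click 1 (5,1) count=1: revealed 1 new [(5,1)] -> total=1
Click 2 (5,5) count=0: revealed 21 new [(1,0) (1,1) (1,2) (2,0) (2,1) (2,2) (3,0) (3,1) (3,2) (3,3) (3,4) (4,0) (4,1) (4,2) (4,3) (4,4) (4,5) (5,2) (5,3) (5,4) (5,5)] -> total=22
Click 3 (3,2) count=1: revealed 0 new [(none)] -> total=22
Click 4 (1,5) count=1: revealed 1 new [(1,5)] -> total=23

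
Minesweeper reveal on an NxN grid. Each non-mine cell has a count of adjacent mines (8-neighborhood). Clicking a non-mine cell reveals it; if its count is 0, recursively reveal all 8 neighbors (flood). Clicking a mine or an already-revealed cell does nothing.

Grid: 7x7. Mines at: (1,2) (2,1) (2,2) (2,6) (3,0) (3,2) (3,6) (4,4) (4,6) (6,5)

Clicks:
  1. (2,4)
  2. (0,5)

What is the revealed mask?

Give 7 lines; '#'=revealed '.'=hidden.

Click 1 (2,4) count=0: revealed 14 new [(0,3) (0,4) (0,5) (0,6) (1,3) (1,4) (1,5) (1,6) (2,3) (2,4) (2,5) (3,3) (3,4) (3,5)] -> total=14
Click 2 (0,5) count=0: revealed 0 new [(none)] -> total=14

Answer: ...####
...####
...###.
...###.
.......
.......
.......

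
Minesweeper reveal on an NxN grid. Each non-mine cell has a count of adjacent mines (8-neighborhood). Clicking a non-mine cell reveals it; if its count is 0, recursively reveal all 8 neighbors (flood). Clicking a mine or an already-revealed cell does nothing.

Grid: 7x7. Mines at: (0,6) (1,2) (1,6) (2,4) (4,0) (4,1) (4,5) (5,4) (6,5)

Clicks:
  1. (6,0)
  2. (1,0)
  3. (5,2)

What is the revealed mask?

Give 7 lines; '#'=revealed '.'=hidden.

Answer: ##.....
##.....
##.....
##.....
.......
####...
####...

Derivation:
Click 1 (6,0) count=0: revealed 8 new [(5,0) (5,1) (5,2) (5,3) (6,0) (6,1) (6,2) (6,3)] -> total=8
Click 2 (1,0) count=0: revealed 8 new [(0,0) (0,1) (1,0) (1,1) (2,0) (2,1) (3,0) (3,1)] -> total=16
Click 3 (5,2) count=1: revealed 0 new [(none)] -> total=16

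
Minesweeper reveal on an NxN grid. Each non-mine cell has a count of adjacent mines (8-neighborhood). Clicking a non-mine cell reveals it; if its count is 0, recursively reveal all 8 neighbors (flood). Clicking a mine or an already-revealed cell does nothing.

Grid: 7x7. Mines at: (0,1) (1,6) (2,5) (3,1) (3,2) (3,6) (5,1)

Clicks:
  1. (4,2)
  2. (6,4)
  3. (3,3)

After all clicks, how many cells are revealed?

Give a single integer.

Answer: 18

Derivation:
Click 1 (4,2) count=3: revealed 1 new [(4,2)] -> total=1
Click 2 (6,4) count=0: revealed 17 new [(3,3) (3,4) (3,5) (4,3) (4,4) (4,5) (4,6) (5,2) (5,3) (5,4) (5,5) (5,6) (6,2) (6,3) (6,4) (6,5) (6,6)] -> total=18
Click 3 (3,3) count=1: revealed 0 new [(none)] -> total=18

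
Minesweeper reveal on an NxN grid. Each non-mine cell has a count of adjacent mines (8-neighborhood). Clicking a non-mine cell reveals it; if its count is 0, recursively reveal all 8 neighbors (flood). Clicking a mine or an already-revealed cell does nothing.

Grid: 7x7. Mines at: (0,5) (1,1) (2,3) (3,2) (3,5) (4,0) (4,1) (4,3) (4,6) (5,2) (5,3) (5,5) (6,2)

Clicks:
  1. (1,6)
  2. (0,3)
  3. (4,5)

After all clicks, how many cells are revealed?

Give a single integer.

Answer: 8

Derivation:
Click 1 (1,6) count=1: revealed 1 new [(1,6)] -> total=1
Click 2 (0,3) count=0: revealed 6 new [(0,2) (0,3) (0,4) (1,2) (1,3) (1,4)] -> total=7
Click 3 (4,5) count=3: revealed 1 new [(4,5)] -> total=8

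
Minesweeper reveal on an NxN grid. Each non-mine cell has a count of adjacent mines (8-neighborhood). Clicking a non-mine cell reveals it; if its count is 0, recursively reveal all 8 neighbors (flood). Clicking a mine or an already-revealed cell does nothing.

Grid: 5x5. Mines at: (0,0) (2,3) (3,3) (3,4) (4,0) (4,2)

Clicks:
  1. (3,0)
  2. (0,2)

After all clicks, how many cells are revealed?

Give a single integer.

Click 1 (3,0) count=1: revealed 1 new [(3,0)] -> total=1
Click 2 (0,2) count=0: revealed 8 new [(0,1) (0,2) (0,3) (0,4) (1,1) (1,2) (1,3) (1,4)] -> total=9

Answer: 9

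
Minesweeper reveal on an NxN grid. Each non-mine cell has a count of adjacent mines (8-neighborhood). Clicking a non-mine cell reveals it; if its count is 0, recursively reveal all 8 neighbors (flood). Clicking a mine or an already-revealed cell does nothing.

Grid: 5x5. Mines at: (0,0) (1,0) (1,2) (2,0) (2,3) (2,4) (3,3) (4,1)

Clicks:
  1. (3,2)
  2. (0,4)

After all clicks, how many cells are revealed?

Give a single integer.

Answer: 5

Derivation:
Click 1 (3,2) count=3: revealed 1 new [(3,2)] -> total=1
Click 2 (0,4) count=0: revealed 4 new [(0,3) (0,4) (1,3) (1,4)] -> total=5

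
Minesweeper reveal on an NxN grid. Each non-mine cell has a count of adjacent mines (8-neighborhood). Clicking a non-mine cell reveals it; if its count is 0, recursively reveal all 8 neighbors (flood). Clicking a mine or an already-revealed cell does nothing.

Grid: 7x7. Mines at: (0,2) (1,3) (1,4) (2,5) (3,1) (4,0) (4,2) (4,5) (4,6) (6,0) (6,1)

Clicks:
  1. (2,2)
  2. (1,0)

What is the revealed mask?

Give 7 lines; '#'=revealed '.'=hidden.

Answer: ##.....
##.....
###....
.......
.......
.......
.......

Derivation:
Click 1 (2,2) count=2: revealed 1 new [(2,2)] -> total=1
Click 2 (1,0) count=0: revealed 6 new [(0,0) (0,1) (1,0) (1,1) (2,0) (2,1)] -> total=7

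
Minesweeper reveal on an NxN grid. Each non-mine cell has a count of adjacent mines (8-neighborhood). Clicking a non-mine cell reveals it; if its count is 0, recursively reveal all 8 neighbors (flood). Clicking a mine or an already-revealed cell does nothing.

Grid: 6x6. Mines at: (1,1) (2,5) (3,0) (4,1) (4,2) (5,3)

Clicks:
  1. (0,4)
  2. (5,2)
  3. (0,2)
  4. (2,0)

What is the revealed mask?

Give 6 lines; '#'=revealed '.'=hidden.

Click 1 (0,4) count=0: revealed 14 new [(0,2) (0,3) (0,4) (0,5) (1,2) (1,3) (1,4) (1,5) (2,2) (2,3) (2,4) (3,2) (3,3) (3,4)] -> total=14
Click 2 (5,2) count=3: revealed 1 new [(5,2)] -> total=15
Click 3 (0,2) count=1: revealed 0 new [(none)] -> total=15
Click 4 (2,0) count=2: revealed 1 new [(2,0)] -> total=16

Answer: ..####
..####
#.###.
..###.
......
..#...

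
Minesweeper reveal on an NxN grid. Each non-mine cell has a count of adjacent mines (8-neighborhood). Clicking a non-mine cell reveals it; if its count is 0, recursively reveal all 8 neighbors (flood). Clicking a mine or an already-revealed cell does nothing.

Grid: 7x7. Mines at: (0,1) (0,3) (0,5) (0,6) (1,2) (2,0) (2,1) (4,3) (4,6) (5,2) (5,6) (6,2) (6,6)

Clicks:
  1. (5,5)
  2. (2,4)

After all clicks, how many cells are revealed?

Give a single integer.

Answer: 13

Derivation:
Click 1 (5,5) count=3: revealed 1 new [(5,5)] -> total=1
Click 2 (2,4) count=0: revealed 12 new [(1,3) (1,4) (1,5) (1,6) (2,3) (2,4) (2,5) (2,6) (3,3) (3,4) (3,5) (3,6)] -> total=13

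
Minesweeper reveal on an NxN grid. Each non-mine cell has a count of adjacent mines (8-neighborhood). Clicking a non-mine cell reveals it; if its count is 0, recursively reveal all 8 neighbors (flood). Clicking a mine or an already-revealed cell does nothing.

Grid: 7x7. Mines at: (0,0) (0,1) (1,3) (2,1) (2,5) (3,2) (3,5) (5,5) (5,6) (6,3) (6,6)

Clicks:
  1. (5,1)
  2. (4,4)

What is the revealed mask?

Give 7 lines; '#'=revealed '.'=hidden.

Answer: .......
.......
.......
##.....
###.#..
###....
###....

Derivation:
Click 1 (5,1) count=0: revealed 11 new [(3,0) (3,1) (4,0) (4,1) (4,2) (5,0) (5,1) (5,2) (6,0) (6,1) (6,2)] -> total=11
Click 2 (4,4) count=2: revealed 1 new [(4,4)] -> total=12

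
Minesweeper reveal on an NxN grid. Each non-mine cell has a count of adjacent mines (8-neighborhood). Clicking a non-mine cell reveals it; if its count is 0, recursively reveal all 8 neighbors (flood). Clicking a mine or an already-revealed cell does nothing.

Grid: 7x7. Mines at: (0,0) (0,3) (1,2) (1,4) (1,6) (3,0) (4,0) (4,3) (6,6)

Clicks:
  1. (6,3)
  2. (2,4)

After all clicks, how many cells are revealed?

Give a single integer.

Click 1 (6,3) count=0: revealed 12 new [(5,0) (5,1) (5,2) (5,3) (5,4) (5,5) (6,0) (6,1) (6,2) (6,3) (6,4) (6,5)] -> total=12
Click 2 (2,4) count=1: revealed 1 new [(2,4)] -> total=13

Answer: 13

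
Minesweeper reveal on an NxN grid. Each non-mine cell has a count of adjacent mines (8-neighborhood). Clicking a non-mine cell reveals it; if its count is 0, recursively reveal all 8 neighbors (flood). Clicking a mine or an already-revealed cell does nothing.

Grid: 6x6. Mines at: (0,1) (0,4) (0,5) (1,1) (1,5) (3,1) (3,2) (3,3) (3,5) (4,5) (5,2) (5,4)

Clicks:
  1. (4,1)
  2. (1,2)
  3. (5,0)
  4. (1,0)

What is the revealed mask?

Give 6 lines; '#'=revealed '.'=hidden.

Click 1 (4,1) count=3: revealed 1 new [(4,1)] -> total=1
Click 2 (1,2) count=2: revealed 1 new [(1,2)] -> total=2
Click 3 (5,0) count=0: revealed 3 new [(4,0) (5,0) (5,1)] -> total=5
Click 4 (1,0) count=2: revealed 1 new [(1,0)] -> total=6

Answer: ......
#.#...
......
......
##....
##....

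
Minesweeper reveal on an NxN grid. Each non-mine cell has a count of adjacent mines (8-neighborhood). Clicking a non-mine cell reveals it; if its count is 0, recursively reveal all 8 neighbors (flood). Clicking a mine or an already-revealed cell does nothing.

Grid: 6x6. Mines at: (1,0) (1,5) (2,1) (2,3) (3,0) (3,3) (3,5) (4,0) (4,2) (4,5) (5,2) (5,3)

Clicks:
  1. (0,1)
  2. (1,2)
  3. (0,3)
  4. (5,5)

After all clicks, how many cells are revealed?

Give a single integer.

Answer: 9

Derivation:
Click 1 (0,1) count=1: revealed 1 new [(0,1)] -> total=1
Click 2 (1,2) count=2: revealed 1 new [(1,2)] -> total=2
Click 3 (0,3) count=0: revealed 6 new [(0,2) (0,3) (0,4) (1,1) (1,3) (1,4)] -> total=8
Click 4 (5,5) count=1: revealed 1 new [(5,5)] -> total=9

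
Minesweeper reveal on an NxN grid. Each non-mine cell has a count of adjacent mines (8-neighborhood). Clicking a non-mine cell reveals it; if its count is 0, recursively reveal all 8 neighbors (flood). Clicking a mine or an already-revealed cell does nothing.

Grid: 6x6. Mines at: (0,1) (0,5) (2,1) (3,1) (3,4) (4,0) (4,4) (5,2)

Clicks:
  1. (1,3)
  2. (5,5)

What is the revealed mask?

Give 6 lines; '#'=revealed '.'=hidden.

Click 1 (1,3) count=0: revealed 9 new [(0,2) (0,3) (0,4) (1,2) (1,3) (1,4) (2,2) (2,3) (2,4)] -> total=9
Click 2 (5,5) count=1: revealed 1 new [(5,5)] -> total=10

Answer: ..###.
..###.
..###.
......
......
.....#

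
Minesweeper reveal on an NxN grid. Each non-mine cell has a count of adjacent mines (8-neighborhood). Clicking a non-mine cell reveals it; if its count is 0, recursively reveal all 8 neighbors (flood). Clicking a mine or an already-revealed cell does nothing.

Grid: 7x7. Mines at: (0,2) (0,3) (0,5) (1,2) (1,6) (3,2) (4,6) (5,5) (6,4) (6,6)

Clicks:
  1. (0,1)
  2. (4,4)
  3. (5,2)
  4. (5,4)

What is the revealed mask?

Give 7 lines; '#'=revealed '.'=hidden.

Click 1 (0,1) count=2: revealed 1 new [(0,1)] -> total=1
Click 2 (4,4) count=1: revealed 1 new [(4,4)] -> total=2
Click 3 (5,2) count=0: revealed 19 new [(0,0) (1,0) (1,1) (2,0) (2,1) (3,0) (3,1) (4,0) (4,1) (4,2) (4,3) (5,0) (5,1) (5,2) (5,3) (6,0) (6,1) (6,2) (6,3)] -> total=21
Click 4 (5,4) count=2: revealed 1 new [(5,4)] -> total=22

Answer: ##.....
##.....
##.....
##.....
#####..
#####..
####...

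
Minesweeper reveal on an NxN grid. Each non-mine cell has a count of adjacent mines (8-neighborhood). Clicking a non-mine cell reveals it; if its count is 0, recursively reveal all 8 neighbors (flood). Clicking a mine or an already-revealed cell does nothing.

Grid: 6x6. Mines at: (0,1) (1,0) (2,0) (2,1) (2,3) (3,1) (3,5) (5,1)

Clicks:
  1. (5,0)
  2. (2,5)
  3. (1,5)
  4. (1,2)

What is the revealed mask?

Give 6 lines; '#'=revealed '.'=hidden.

Click 1 (5,0) count=1: revealed 1 new [(5,0)] -> total=1
Click 2 (2,5) count=1: revealed 1 new [(2,5)] -> total=2
Click 3 (1,5) count=0: revealed 9 new [(0,2) (0,3) (0,4) (0,5) (1,2) (1,3) (1,4) (1,5) (2,4)] -> total=11
Click 4 (1,2) count=3: revealed 0 new [(none)] -> total=11

Answer: ..####
..####
....##
......
......
#.....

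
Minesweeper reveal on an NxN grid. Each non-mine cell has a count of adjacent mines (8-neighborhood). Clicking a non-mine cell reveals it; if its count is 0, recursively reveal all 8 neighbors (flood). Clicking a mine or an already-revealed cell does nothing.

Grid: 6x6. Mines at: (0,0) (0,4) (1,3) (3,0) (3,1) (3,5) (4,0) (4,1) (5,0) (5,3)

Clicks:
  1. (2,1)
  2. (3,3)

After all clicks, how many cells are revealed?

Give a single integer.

Answer: 10

Derivation:
Click 1 (2,1) count=2: revealed 1 new [(2,1)] -> total=1
Click 2 (3,3) count=0: revealed 9 new [(2,2) (2,3) (2,4) (3,2) (3,3) (3,4) (4,2) (4,3) (4,4)] -> total=10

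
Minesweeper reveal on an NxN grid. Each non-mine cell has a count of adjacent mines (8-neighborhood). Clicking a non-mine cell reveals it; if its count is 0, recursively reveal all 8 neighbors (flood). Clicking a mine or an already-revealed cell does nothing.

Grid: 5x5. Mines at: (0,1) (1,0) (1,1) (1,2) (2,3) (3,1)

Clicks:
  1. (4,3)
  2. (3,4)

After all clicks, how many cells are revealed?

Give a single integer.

Click 1 (4,3) count=0: revealed 6 new [(3,2) (3,3) (3,4) (4,2) (4,3) (4,4)] -> total=6
Click 2 (3,4) count=1: revealed 0 new [(none)] -> total=6

Answer: 6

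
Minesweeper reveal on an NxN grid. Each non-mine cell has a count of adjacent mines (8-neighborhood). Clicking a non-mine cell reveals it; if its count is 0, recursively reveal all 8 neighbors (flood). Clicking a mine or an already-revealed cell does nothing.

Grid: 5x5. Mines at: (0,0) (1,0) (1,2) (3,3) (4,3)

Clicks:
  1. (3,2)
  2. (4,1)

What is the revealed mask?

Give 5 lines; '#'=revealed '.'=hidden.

Answer: .....
.....
###..
###..
###..

Derivation:
Click 1 (3,2) count=2: revealed 1 new [(3,2)] -> total=1
Click 2 (4,1) count=0: revealed 8 new [(2,0) (2,1) (2,2) (3,0) (3,1) (4,0) (4,1) (4,2)] -> total=9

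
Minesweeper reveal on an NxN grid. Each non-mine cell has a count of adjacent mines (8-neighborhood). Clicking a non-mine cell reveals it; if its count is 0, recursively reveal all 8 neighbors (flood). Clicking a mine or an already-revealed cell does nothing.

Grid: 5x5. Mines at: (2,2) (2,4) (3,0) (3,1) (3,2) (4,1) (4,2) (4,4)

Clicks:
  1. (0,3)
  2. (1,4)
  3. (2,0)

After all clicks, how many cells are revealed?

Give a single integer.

Click 1 (0,3) count=0: revealed 12 new [(0,0) (0,1) (0,2) (0,3) (0,4) (1,0) (1,1) (1,2) (1,3) (1,4) (2,0) (2,1)] -> total=12
Click 2 (1,4) count=1: revealed 0 new [(none)] -> total=12
Click 3 (2,0) count=2: revealed 0 new [(none)] -> total=12

Answer: 12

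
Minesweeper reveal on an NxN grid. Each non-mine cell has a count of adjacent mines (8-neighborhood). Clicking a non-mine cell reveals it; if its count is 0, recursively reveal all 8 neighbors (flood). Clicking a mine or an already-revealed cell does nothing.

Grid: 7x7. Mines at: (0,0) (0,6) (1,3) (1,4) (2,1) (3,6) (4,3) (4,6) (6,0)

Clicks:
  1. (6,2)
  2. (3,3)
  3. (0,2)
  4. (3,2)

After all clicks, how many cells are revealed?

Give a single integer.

Click 1 (6,2) count=0: revealed 12 new [(5,1) (5,2) (5,3) (5,4) (5,5) (5,6) (6,1) (6,2) (6,3) (6,4) (6,5) (6,6)] -> total=12
Click 2 (3,3) count=1: revealed 1 new [(3,3)] -> total=13
Click 3 (0,2) count=1: revealed 1 new [(0,2)] -> total=14
Click 4 (3,2) count=2: revealed 1 new [(3,2)] -> total=15

Answer: 15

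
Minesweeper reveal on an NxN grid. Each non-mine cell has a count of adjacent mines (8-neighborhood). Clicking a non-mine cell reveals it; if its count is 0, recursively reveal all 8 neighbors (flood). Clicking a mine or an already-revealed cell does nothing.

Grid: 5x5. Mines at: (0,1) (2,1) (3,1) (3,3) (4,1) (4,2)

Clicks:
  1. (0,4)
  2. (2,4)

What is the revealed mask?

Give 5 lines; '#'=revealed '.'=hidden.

Click 1 (0,4) count=0: revealed 9 new [(0,2) (0,3) (0,4) (1,2) (1,3) (1,4) (2,2) (2,3) (2,4)] -> total=9
Click 2 (2,4) count=1: revealed 0 new [(none)] -> total=9

Answer: ..###
..###
..###
.....
.....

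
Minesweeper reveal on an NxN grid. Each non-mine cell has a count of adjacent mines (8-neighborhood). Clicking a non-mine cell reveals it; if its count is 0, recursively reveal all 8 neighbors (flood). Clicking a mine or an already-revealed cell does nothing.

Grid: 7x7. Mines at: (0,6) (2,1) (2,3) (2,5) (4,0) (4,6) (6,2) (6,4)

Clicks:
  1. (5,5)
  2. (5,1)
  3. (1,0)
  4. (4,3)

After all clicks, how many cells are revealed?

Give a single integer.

Click 1 (5,5) count=2: revealed 1 new [(5,5)] -> total=1
Click 2 (5,1) count=2: revealed 1 new [(5,1)] -> total=2
Click 3 (1,0) count=1: revealed 1 new [(1,0)] -> total=3
Click 4 (4,3) count=0: revealed 13 new [(3,1) (3,2) (3,3) (3,4) (3,5) (4,1) (4,2) (4,3) (4,4) (4,5) (5,2) (5,3) (5,4)] -> total=16

Answer: 16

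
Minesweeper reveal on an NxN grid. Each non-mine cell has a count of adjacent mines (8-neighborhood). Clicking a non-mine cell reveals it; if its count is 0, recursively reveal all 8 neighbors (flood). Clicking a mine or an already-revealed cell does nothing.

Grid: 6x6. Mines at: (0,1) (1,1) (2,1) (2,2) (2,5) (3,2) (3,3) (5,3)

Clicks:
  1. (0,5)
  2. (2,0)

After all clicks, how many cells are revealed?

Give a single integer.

Click 1 (0,5) count=0: revealed 8 new [(0,2) (0,3) (0,4) (0,5) (1,2) (1,3) (1,4) (1,5)] -> total=8
Click 2 (2,0) count=2: revealed 1 new [(2,0)] -> total=9

Answer: 9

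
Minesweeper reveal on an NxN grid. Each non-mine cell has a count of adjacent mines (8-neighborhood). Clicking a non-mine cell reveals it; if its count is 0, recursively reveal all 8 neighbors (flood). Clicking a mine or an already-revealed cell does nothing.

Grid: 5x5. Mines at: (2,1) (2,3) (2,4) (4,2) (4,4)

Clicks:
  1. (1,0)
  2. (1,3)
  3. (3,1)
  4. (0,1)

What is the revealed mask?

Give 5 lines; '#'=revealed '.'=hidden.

Answer: #####
#####
.....
.#...
.....

Derivation:
Click 1 (1,0) count=1: revealed 1 new [(1,0)] -> total=1
Click 2 (1,3) count=2: revealed 1 new [(1,3)] -> total=2
Click 3 (3,1) count=2: revealed 1 new [(3,1)] -> total=3
Click 4 (0,1) count=0: revealed 8 new [(0,0) (0,1) (0,2) (0,3) (0,4) (1,1) (1,2) (1,4)] -> total=11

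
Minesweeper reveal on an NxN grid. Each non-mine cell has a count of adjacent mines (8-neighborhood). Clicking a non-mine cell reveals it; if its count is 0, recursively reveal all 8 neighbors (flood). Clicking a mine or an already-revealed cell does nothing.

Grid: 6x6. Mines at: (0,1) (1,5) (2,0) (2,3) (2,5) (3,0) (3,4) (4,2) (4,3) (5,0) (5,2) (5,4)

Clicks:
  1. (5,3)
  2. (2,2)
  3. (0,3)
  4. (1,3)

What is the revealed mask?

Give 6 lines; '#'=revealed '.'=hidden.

Click 1 (5,3) count=4: revealed 1 new [(5,3)] -> total=1
Click 2 (2,2) count=1: revealed 1 new [(2,2)] -> total=2
Click 3 (0,3) count=0: revealed 6 new [(0,2) (0,3) (0,4) (1,2) (1,3) (1,4)] -> total=8
Click 4 (1,3) count=1: revealed 0 new [(none)] -> total=8

Answer: ..###.
..###.
..#...
......
......
...#..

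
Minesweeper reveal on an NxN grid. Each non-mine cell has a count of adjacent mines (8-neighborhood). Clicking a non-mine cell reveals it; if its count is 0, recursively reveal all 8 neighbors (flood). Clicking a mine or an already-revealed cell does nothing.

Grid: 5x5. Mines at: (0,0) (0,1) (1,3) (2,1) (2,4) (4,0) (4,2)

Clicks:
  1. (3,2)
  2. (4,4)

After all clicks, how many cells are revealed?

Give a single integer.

Answer: 5

Derivation:
Click 1 (3,2) count=2: revealed 1 new [(3,2)] -> total=1
Click 2 (4,4) count=0: revealed 4 new [(3,3) (3,4) (4,3) (4,4)] -> total=5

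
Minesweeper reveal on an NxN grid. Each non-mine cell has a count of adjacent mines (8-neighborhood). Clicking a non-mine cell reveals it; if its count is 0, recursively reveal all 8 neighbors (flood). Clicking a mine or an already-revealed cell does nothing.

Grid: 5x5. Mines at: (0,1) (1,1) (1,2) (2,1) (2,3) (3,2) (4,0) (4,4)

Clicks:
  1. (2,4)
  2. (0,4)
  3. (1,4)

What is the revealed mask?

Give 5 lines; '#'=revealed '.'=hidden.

Answer: ...##
...##
....#
.....
.....

Derivation:
Click 1 (2,4) count=1: revealed 1 new [(2,4)] -> total=1
Click 2 (0,4) count=0: revealed 4 new [(0,3) (0,4) (1,3) (1,4)] -> total=5
Click 3 (1,4) count=1: revealed 0 new [(none)] -> total=5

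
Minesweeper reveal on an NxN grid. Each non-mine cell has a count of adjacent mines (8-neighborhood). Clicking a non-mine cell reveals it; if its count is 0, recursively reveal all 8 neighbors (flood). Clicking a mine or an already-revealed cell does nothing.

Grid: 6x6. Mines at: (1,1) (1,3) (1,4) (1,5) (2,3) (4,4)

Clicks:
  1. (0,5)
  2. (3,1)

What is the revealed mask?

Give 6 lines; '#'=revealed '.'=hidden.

Click 1 (0,5) count=2: revealed 1 new [(0,5)] -> total=1
Click 2 (3,1) count=0: revealed 15 new [(2,0) (2,1) (2,2) (3,0) (3,1) (3,2) (3,3) (4,0) (4,1) (4,2) (4,3) (5,0) (5,1) (5,2) (5,3)] -> total=16

Answer: .....#
......
###...
####..
####..
####..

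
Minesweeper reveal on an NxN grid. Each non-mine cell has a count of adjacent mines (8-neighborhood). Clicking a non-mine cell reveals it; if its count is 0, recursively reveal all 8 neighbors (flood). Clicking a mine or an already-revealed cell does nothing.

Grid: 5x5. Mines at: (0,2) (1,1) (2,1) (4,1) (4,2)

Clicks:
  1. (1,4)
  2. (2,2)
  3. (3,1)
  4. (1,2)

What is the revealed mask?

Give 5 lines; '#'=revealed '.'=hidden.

Click 1 (1,4) count=0: revealed 13 new [(0,3) (0,4) (1,2) (1,3) (1,4) (2,2) (2,3) (2,4) (3,2) (3,3) (3,4) (4,3) (4,4)] -> total=13
Click 2 (2,2) count=2: revealed 0 new [(none)] -> total=13
Click 3 (3,1) count=3: revealed 1 new [(3,1)] -> total=14
Click 4 (1,2) count=3: revealed 0 new [(none)] -> total=14

Answer: ...##
..###
..###
.####
...##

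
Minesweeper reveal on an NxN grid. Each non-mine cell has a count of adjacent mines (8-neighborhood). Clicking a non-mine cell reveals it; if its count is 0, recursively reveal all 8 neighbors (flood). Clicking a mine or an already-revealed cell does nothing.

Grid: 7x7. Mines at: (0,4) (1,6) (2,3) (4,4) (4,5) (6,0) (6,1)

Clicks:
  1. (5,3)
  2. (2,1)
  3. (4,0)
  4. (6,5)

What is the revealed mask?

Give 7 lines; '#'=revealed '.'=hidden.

Click 1 (5,3) count=1: revealed 1 new [(5,3)] -> total=1
Click 2 (2,1) count=0: revealed 22 new [(0,0) (0,1) (0,2) (0,3) (1,0) (1,1) (1,2) (1,3) (2,0) (2,1) (2,2) (3,0) (3,1) (3,2) (3,3) (4,0) (4,1) (4,2) (4,3) (5,0) (5,1) (5,2)] -> total=23
Click 3 (4,0) count=0: revealed 0 new [(none)] -> total=23
Click 4 (6,5) count=0: revealed 8 new [(5,4) (5,5) (5,6) (6,2) (6,3) (6,4) (6,5) (6,6)] -> total=31

Answer: ####...
####...
###....
####...
####...
#######
..#####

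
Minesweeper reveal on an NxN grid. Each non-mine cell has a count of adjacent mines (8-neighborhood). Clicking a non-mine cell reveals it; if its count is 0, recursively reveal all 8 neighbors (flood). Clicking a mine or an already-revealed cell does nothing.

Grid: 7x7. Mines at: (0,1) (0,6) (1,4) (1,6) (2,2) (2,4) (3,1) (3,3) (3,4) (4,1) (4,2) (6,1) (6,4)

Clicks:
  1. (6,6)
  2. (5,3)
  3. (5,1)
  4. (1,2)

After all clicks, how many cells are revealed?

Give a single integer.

Answer: 13

Derivation:
Click 1 (6,6) count=0: revealed 10 new [(2,5) (2,6) (3,5) (3,6) (4,5) (4,6) (5,5) (5,6) (6,5) (6,6)] -> total=10
Click 2 (5,3) count=2: revealed 1 new [(5,3)] -> total=11
Click 3 (5,1) count=3: revealed 1 new [(5,1)] -> total=12
Click 4 (1,2) count=2: revealed 1 new [(1,2)] -> total=13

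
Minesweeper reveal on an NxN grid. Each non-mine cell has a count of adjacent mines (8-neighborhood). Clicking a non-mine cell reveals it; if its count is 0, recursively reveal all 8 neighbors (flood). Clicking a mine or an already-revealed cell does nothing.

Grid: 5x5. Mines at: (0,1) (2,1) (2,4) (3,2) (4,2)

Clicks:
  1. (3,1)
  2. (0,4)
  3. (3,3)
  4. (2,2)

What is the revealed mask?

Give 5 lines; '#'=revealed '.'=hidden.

Answer: ..###
..###
..#..
.#.#.
.....

Derivation:
Click 1 (3,1) count=3: revealed 1 new [(3,1)] -> total=1
Click 2 (0,4) count=0: revealed 6 new [(0,2) (0,3) (0,4) (1,2) (1,3) (1,4)] -> total=7
Click 3 (3,3) count=3: revealed 1 new [(3,3)] -> total=8
Click 4 (2,2) count=2: revealed 1 new [(2,2)] -> total=9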